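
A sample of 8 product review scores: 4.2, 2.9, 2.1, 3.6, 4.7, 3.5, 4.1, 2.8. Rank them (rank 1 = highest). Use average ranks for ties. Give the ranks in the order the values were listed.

Sorted (descending): 4.7, 4.2, 4.1, 3.6, 3.5, 2.9, 2.8, 2.1
No ties — each value takes its position as its rank.

2, 6, 8, 4, 1, 5, 3, 7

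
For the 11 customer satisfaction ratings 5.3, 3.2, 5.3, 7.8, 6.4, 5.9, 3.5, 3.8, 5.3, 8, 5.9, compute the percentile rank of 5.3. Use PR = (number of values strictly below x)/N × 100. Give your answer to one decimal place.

N = 11.
Strictly below 5.3: 3. Equal to 5.3: 3.
PR = 3/11 × 100 = 27.3

27.3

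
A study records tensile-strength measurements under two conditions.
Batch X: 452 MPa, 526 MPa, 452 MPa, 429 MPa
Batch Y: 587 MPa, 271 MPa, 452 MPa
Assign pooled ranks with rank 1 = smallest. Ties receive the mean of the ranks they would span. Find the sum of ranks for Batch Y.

12

Sorted (ascending): 271, 429, 452, 452, 452, 526, 587
The 3 values of 452 occupy positions 3–5 → average rank 4.
Batch Y values → pooled ranks: 587→7, 271→1, 452→4
Rank sum = 7 + 1 + 4 = 12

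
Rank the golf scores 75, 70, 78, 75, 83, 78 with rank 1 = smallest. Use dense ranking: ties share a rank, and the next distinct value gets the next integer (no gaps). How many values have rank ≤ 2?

Sorted (ascending): 70, 75, 75, 78, 78, 83
The 2 values of 75 share dense rank 2.
The 2 values of 78 share dense rank 3.
Remaining distinct values take the next consecutive integers.
Ranks ≤ 2: {1, 2, 2} → 3 values.

3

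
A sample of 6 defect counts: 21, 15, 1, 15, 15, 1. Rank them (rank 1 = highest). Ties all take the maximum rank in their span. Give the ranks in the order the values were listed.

Sorted (descending): 21, 15, 15, 15, 1, 1
The 3 values of 15 occupy positions 2–4 → each gets rank 4.
The 2 values of 1 occupy positions 5–6 → each gets rank 6.

1, 4, 6, 4, 4, 6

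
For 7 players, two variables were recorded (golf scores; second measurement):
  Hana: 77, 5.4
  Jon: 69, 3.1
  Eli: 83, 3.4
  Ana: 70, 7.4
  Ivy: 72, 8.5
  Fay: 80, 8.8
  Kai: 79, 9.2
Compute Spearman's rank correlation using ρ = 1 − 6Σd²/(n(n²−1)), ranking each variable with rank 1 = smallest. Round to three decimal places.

0.321

Ranks of variable 1: 4, 1, 7, 2, 3, 6, 5
Ranks of variable 2: 3, 1, 2, 4, 5, 6, 7
d = r₁ − r₂: 1, 0, 5, -2, -2, 0, -2
d²: 1, 0, 25, 4, 4, 0, 4; Σd² = 38
ρ = 1 − 6·38/(7·48) = 1 − 228/336 = 0.321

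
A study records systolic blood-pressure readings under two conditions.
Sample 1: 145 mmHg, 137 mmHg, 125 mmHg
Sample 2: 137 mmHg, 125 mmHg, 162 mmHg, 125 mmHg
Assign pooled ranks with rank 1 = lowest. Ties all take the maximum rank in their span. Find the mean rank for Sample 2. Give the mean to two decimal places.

4.50

Sorted (ascending): 125, 125, 125, 137, 137, 145, 162
The 3 values of 125 occupy positions 1–3 → each gets rank 3.
The 2 values of 137 occupy positions 4–5 → each gets rank 5.
Sample 2 values → pooled ranks: 137→5, 125→3, 162→7, 125→3
Mean rank = (5 + 3 + 7 + 3) / 4 = 4.50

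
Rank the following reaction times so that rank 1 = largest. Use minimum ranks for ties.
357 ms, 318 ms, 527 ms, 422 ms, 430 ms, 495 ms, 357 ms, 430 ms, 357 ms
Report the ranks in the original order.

6, 9, 1, 5, 3, 2, 6, 3, 6

Sorted (descending): 527, 495, 430, 430, 422, 357, 357, 357, 318
The 2 values of 430 occupy positions 3–4 → each gets rank 3.
The 3 values of 357 occupy positions 6–8 → each gets rank 6.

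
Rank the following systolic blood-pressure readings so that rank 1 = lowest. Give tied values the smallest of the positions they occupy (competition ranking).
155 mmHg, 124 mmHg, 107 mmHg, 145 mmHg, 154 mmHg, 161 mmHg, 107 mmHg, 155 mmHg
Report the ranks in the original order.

Sorted (ascending): 107, 107, 124, 145, 154, 155, 155, 161
The 2 values of 107 occupy positions 1–2 → each gets rank 1.
The 2 values of 155 occupy positions 6–7 → each gets rank 6.

6, 3, 1, 4, 5, 8, 1, 6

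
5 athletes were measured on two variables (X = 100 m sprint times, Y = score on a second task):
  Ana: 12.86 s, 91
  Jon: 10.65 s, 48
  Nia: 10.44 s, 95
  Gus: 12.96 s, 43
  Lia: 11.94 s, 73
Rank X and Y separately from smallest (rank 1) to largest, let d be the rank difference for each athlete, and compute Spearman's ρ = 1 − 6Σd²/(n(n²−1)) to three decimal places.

Ranks of variable 1: 4, 2, 1, 5, 3
Ranks of variable 2: 4, 2, 5, 1, 3
d = r₁ − r₂: 0, 0, -4, 4, 0
d²: 0, 0, 16, 16, 0; Σd² = 32
ρ = 1 − 6·32/(5·24) = 1 − 192/120 = -0.600

-0.600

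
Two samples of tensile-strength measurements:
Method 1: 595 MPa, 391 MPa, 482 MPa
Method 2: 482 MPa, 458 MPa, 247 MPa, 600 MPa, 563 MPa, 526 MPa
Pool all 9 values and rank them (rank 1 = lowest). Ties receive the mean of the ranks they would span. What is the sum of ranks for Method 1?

Sorted (ascending): 247, 391, 458, 482, 482, 526, 563, 595, 600
The 2 values of 482 occupy positions 4–5 → average rank (4+5)/2 = 4.5.
Method 1 values → pooled ranks: 595→8, 391→2, 482→4.5
Rank sum = 8 + 2 + 4.5 = 14.5

14.5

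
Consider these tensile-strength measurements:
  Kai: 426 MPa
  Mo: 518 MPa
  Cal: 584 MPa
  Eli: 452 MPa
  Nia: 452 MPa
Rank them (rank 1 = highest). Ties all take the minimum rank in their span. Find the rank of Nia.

3

Sorted (descending): 584, 518, 452, 452, 426
The 2 values of 452 occupy positions 3–4 → each gets rank 3.
Nia has value 452 MPa → rank 3.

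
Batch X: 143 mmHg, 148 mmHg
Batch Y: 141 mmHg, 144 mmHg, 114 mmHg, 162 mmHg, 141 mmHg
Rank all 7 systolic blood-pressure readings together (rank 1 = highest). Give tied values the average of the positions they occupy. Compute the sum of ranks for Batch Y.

22

Sorted (descending): 162, 148, 144, 143, 141, 141, 114
The 2 values of 141 occupy positions 5–6 → average rank (5+6)/2 = 5.5.
Batch Y values → pooled ranks: 141→5.5, 144→3, 114→7, 162→1, 141→5.5
Rank sum = 5.5 + 3 + 7 + 1 + 5.5 = 22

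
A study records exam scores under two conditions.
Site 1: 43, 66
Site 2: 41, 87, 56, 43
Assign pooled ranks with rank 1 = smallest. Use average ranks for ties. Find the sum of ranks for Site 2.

Sorted (ascending): 41, 43, 43, 56, 66, 87
The 2 values of 43 occupy positions 2–3 → average rank (2+3)/2 = 2.5.
Site 2 values → pooled ranks: 41→1, 87→6, 56→4, 43→2.5
Rank sum = 1 + 6 + 4 + 2.5 = 13.5

13.5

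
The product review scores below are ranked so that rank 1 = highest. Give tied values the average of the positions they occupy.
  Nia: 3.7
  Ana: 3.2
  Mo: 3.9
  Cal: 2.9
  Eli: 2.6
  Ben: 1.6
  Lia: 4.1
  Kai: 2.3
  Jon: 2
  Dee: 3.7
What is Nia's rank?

3.5

Sorted (descending): 4.1, 3.9, 3.7, 3.7, 3.2, 2.9, 2.6, 2.3, 2, 1.6
The 2 values of 3.7 occupy positions 3–4 → average rank (3+4)/2 = 3.5.
Nia has value 3.7 → rank 3.5.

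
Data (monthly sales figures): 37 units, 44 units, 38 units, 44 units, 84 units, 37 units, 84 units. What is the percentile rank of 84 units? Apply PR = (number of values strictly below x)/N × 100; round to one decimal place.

N = 7.
Strictly below 84: 5. Equal to 84: 2.
PR = 5/7 × 100 = 71.4

71.4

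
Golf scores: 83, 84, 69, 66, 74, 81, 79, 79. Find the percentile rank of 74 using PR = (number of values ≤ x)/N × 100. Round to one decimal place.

37.5

N = 8.
Strictly below 74: 2. Equal to 74: 1.
PR = 3/8 × 100 = 37.5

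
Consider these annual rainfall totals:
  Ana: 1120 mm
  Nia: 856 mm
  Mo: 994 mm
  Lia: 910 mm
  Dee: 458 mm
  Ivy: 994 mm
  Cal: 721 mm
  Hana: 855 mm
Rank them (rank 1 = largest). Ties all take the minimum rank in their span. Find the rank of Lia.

4

Sorted (descending): 1120, 994, 994, 910, 856, 855, 721, 458
The 2 values of 994 occupy positions 2–3 → each gets rank 2.
Lia has value 910 mm → rank 4.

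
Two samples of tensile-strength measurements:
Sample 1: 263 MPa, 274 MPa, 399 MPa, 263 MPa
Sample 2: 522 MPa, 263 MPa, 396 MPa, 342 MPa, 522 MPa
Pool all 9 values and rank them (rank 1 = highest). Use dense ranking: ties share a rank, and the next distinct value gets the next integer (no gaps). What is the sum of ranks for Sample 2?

Sorted (descending): 522, 522, 399, 396, 342, 274, 263, 263, 263
The 2 values of 522 share dense rank 1.
The 3 values of 263 share dense rank 6.
Remaining distinct values take the next consecutive integers.
Sample 2 values → pooled ranks: 522→1, 263→6, 396→3, 342→4, 522→1
Rank sum = 1 + 6 + 3 + 4 + 1 = 15

15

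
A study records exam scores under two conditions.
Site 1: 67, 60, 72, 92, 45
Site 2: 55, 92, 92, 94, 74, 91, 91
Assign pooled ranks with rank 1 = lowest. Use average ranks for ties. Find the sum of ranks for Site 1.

23

Sorted (ascending): 45, 55, 60, 67, 72, 74, 91, 91, 92, 92, 92, 94
The 2 values of 91 occupy positions 7–8 → average rank (7+8)/2 = 7.5.
The 3 values of 92 occupy positions 9–11 → average rank 10.
Site 1 values → pooled ranks: 67→4, 60→3, 72→5, 92→10, 45→1
Rank sum = 4 + 3 + 5 + 10 + 1 = 23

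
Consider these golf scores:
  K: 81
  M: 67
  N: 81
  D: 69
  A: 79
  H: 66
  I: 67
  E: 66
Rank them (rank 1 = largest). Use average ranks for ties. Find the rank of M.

Sorted (descending): 81, 81, 79, 69, 67, 67, 66, 66
The 2 values of 81 occupy positions 1–2 → average rank (1+2)/2 = 1.5.
The 2 values of 67 occupy positions 5–6 → average rank (5+6)/2 = 5.5.
The 2 values of 66 occupy positions 7–8 → average rank (7+8)/2 = 7.5.
M has value 67 → rank 5.5.

5.5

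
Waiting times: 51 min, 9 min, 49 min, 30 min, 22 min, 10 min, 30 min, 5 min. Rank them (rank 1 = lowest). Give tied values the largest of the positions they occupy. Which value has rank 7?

49

Sorted (ascending): 5, 9, 10, 22, 30, 30, 49, 51
The 2 values of 30 occupy positions 5–6 → each gets rank 6.
Rank 7 → value 49.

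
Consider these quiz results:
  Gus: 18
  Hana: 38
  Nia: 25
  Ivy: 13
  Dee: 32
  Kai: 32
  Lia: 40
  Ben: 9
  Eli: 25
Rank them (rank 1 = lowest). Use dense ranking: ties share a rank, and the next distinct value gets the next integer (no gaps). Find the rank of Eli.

Sorted (ascending): 9, 13, 18, 25, 25, 32, 32, 38, 40
The 2 values of 25 share dense rank 4.
The 2 values of 32 share dense rank 5.
Remaining distinct values take the next consecutive integers.
Eli has value 25 → rank 4.

4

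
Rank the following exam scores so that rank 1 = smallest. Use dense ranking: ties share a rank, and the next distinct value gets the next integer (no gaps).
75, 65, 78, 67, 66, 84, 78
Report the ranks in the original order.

4, 1, 5, 3, 2, 6, 5

Sorted (ascending): 65, 66, 67, 75, 78, 78, 84
The 2 values of 78 share dense rank 5.
Remaining distinct values take the next consecutive integers.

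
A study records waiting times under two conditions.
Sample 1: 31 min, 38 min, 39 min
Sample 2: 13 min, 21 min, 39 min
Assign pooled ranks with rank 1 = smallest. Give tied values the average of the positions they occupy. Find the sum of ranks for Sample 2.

8.5

Sorted (ascending): 13, 21, 31, 38, 39, 39
The 2 values of 39 occupy positions 5–6 → average rank (5+6)/2 = 5.5.
Sample 2 values → pooled ranks: 13→1, 21→2, 39→5.5
Rank sum = 1 + 2 + 5.5 = 8.5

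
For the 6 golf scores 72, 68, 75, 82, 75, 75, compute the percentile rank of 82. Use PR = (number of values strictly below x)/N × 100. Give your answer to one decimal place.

83.3

N = 6.
Strictly below 82: 5. Equal to 82: 1.
PR = 5/6 × 100 = 83.3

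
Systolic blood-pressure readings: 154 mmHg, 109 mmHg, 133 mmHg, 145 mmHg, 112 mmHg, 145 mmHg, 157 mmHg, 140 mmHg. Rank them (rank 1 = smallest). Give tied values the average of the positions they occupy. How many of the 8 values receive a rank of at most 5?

4

Sorted (ascending): 109, 112, 133, 140, 145, 145, 154, 157
The 2 values of 145 occupy positions 5–6 → average rank (5+6)/2 = 5.5.
Ranks ≤ 5: {1, 2, 3, 4} → 4 values.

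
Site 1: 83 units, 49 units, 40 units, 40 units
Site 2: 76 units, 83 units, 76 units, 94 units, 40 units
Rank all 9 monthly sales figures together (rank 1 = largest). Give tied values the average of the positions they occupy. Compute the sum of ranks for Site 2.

20.5

Sorted (descending): 94, 83, 83, 76, 76, 49, 40, 40, 40
The 2 values of 83 occupy positions 2–3 → average rank (2+3)/2 = 2.5.
The 2 values of 76 occupy positions 4–5 → average rank (4+5)/2 = 4.5.
The 3 values of 40 occupy positions 7–9 → average rank 8.
Site 2 values → pooled ranks: 76→4.5, 83→2.5, 76→4.5, 94→1, 40→8
Rank sum = 4.5 + 2.5 + 4.5 + 1 + 8 = 20.5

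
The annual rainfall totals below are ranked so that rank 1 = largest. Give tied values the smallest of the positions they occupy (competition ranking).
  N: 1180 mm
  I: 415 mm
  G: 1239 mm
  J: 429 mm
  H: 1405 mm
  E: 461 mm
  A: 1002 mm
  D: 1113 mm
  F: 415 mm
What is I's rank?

8

Sorted (descending): 1405, 1239, 1180, 1113, 1002, 461, 429, 415, 415
The 2 values of 415 occupy positions 8–9 → each gets rank 8.
I has value 415 mm → rank 8.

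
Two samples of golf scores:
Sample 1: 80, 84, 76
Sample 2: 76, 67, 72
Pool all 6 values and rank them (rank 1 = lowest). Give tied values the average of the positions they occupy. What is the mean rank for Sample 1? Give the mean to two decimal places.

4.83

Sorted (ascending): 67, 72, 76, 76, 80, 84
The 2 values of 76 occupy positions 3–4 → average rank (3+4)/2 = 3.5.
Sample 1 values → pooled ranks: 80→5, 84→6, 76→3.5
Mean rank = (5 + 6 + 3.5) / 3 = 4.83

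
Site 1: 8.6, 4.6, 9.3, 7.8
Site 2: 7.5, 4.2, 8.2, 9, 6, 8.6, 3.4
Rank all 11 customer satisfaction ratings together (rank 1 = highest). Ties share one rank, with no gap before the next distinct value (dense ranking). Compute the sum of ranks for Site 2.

Sorted (descending): 9.3, 9, 8.6, 8.6, 8.2, 7.8, 7.5, 6, 4.6, 4.2, 3.4
The 2 values of 8.6 share dense rank 3.
Remaining distinct values take the next consecutive integers.
Site 2 values → pooled ranks: 7.5→6, 4.2→9, 8.2→4, 9→2, 6→7, 8.6→3, 3.4→10
Rank sum = 6 + 9 + 4 + 2 + 7 + 3 + 10 = 41

41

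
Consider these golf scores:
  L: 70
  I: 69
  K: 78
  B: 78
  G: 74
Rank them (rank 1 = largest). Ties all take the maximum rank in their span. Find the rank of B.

2

Sorted (descending): 78, 78, 74, 70, 69
The 2 values of 78 occupy positions 1–2 → each gets rank 2.
B has value 78 → rank 2.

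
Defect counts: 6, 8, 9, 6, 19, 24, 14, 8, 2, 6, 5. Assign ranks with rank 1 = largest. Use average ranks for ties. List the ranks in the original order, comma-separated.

8, 5.5, 4, 8, 2, 1, 3, 5.5, 11, 8, 10

Sorted (descending): 24, 19, 14, 9, 8, 8, 6, 6, 6, 5, 2
The 2 values of 8 occupy positions 5–6 → average rank (5+6)/2 = 5.5.
The 3 values of 6 occupy positions 7–9 → average rank 8.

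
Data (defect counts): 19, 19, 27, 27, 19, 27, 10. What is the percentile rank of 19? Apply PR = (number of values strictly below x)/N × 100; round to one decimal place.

14.3

N = 7.
Strictly below 19: 1. Equal to 19: 3.
PR = 1/7 × 100 = 14.3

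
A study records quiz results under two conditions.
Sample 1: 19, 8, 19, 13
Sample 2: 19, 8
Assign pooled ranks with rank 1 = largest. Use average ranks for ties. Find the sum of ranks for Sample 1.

13.5

Sorted (descending): 19, 19, 19, 13, 8, 8
The 3 values of 19 occupy positions 1–3 → average rank 2.
The 2 values of 8 occupy positions 5–6 → average rank (5+6)/2 = 5.5.
Sample 1 values → pooled ranks: 19→2, 8→5.5, 19→2, 13→4
Rank sum = 2 + 5.5 + 2 + 4 = 13.5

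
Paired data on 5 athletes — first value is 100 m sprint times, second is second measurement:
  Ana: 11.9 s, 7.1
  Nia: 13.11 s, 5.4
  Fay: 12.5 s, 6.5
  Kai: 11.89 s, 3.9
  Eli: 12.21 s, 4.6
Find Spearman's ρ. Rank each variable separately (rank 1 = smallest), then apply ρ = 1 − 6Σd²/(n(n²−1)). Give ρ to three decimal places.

Ranks of variable 1: 2, 5, 4, 1, 3
Ranks of variable 2: 5, 3, 4, 1, 2
d = r₁ − r₂: -3, 2, 0, 0, 1
d²: 9, 4, 0, 0, 1; Σd² = 14
ρ = 1 − 6·14/(5·24) = 1 − 84/120 = 0.300

0.300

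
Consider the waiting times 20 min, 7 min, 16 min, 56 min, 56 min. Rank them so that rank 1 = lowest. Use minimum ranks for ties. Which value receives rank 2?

Sorted (ascending): 7, 16, 20, 56, 56
The 2 values of 56 occupy positions 4–5 → each gets rank 4.
Rank 2 → value 16.

16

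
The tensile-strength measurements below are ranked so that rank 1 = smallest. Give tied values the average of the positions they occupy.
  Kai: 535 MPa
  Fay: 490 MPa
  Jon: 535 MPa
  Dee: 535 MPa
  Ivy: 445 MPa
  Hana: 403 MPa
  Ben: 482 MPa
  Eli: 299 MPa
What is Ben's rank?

Sorted (ascending): 299, 403, 445, 482, 490, 535, 535, 535
The 3 values of 535 occupy positions 6–8 → average rank 7.
Ben has value 482 MPa → rank 4.

4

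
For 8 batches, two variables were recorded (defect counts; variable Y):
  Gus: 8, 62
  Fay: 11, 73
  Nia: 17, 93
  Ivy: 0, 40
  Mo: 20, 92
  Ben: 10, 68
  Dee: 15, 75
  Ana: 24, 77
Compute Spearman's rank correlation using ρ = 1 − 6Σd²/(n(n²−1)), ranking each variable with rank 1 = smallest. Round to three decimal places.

Ranks of variable 1: 2, 4, 6, 1, 7, 3, 5, 8
Ranks of variable 2: 2, 4, 8, 1, 7, 3, 5, 6
d = r₁ − r₂: 0, 0, -2, 0, 0, 0, 0, 2
d²: 0, 0, 4, 0, 0, 0, 0, 4; Σd² = 8
ρ = 1 − 6·8/(8·63) = 1 − 48/504 = 0.905

0.905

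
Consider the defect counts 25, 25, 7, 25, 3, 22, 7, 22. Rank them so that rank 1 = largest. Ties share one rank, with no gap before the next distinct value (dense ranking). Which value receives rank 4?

3

Sorted (descending): 25, 25, 25, 22, 22, 7, 7, 3
The 3 values of 25 share dense rank 1.
The 2 values of 22 share dense rank 2.
The 2 values of 7 share dense rank 3.
Remaining distinct values take the next consecutive integers.
Rank 4 → value 3.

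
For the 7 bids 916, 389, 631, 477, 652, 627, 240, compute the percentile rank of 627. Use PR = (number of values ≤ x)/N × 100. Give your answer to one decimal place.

N = 7.
Strictly below 627: 3. Equal to 627: 1.
PR = 4/7 × 100 = 57.1

57.1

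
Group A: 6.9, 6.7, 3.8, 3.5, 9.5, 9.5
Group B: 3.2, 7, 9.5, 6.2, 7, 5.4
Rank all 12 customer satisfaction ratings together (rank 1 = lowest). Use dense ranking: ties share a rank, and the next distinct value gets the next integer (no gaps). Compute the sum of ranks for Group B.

35

Sorted (ascending): 3.2, 3.5, 3.8, 5.4, 6.2, 6.7, 6.9, 7, 7, 9.5, 9.5, 9.5
The 2 values of 7 share dense rank 8.
The 3 values of 9.5 share dense rank 9.
Remaining distinct values take the next consecutive integers.
Group B values → pooled ranks: 3.2→1, 7→8, 9.5→9, 6.2→5, 7→8, 5.4→4
Rank sum = 1 + 8 + 9 + 5 + 8 + 4 = 35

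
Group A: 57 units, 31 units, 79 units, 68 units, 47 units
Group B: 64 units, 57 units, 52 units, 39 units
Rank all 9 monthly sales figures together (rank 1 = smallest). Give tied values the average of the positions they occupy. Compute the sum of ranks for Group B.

18.5

Sorted (ascending): 31, 39, 47, 52, 57, 57, 64, 68, 79
The 2 values of 57 occupy positions 5–6 → average rank (5+6)/2 = 5.5.
Group B values → pooled ranks: 64→7, 57→5.5, 52→4, 39→2
Rank sum = 7 + 5.5 + 4 + 2 = 18.5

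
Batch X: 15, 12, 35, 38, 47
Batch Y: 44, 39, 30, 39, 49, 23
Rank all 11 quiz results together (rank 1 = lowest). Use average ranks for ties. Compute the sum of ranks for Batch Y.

Sorted (ascending): 12, 15, 23, 30, 35, 38, 39, 39, 44, 47, 49
The 2 values of 39 occupy positions 7–8 → average rank (7+8)/2 = 7.5.
Batch Y values → pooled ranks: 44→9, 39→7.5, 30→4, 39→7.5, 49→11, 23→3
Rank sum = 9 + 7.5 + 4 + 7.5 + 11 + 3 = 42

42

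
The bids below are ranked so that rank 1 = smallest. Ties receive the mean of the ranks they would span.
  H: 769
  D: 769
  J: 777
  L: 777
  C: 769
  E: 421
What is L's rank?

5.5

Sorted (ascending): 421, 769, 769, 769, 777, 777
The 3 values of 769 occupy positions 2–4 → average rank 3.
The 2 values of 777 occupy positions 5–6 → average rank (5+6)/2 = 5.5.
L has value 777 → rank 5.5.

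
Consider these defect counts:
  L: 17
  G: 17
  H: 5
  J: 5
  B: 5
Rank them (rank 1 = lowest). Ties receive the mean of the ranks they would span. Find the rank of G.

Sorted (ascending): 5, 5, 5, 17, 17
The 3 values of 5 occupy positions 1–3 → average rank 2.
The 2 values of 17 occupy positions 4–5 → average rank (4+5)/2 = 4.5.
G has value 17 → rank 4.5.

4.5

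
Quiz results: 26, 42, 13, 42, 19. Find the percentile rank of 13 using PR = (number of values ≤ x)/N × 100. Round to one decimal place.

20.0

N = 5.
Strictly below 13: 0. Equal to 13: 1.
PR = 1/5 × 100 = 20.0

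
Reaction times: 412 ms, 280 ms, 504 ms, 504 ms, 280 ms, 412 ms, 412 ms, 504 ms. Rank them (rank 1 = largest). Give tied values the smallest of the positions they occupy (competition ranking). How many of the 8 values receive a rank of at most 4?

Sorted (descending): 504, 504, 504, 412, 412, 412, 280, 280
The 3 values of 504 occupy positions 1–3 → each gets rank 1.
The 3 values of 412 occupy positions 4–6 → each gets rank 4.
The 2 values of 280 occupy positions 7–8 → each gets rank 7.
Ranks ≤ 4: {1, 1, 1, 4, 4, 4} → 6 values.

6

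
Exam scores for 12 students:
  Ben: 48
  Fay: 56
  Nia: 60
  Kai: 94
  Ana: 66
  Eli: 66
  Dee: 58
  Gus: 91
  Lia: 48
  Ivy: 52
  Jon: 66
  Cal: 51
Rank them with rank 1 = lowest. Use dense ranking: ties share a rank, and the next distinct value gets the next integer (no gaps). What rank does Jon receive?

Sorted (ascending): 48, 48, 51, 52, 56, 58, 60, 66, 66, 66, 91, 94
The 2 values of 48 share dense rank 1.
The 3 values of 66 share dense rank 7.
Remaining distinct values take the next consecutive integers.
Jon has value 66 → rank 7.

7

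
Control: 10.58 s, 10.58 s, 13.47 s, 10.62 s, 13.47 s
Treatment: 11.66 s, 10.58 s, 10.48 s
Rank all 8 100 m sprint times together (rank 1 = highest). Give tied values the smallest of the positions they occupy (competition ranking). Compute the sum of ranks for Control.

Sorted (descending): 13.47, 13.47, 11.66, 10.62, 10.58, 10.58, 10.58, 10.48
The 2 values of 13.47 occupy positions 1–2 → each gets rank 1.
The 3 values of 10.58 occupy positions 5–7 → each gets rank 5.
Control values → pooled ranks: 10.58→5, 10.58→5, 13.47→1, 10.62→4, 13.47→1
Rank sum = 5 + 5 + 1 + 4 + 1 = 16

16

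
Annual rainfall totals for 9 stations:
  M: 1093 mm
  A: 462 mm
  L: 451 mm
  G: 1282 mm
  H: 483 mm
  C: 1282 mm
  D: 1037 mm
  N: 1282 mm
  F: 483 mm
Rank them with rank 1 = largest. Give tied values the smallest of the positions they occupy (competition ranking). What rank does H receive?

Sorted (descending): 1282, 1282, 1282, 1093, 1037, 483, 483, 462, 451
The 3 values of 1282 occupy positions 1–3 → each gets rank 1.
The 2 values of 483 occupy positions 6–7 → each gets rank 6.
H has value 483 mm → rank 6.

6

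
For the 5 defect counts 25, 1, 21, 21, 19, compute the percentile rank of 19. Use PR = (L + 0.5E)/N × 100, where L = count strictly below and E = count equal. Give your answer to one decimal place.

30.0

N = 5.
Strictly below 19: 1. Equal to 19: 1.
PR = (1 + 0.5·1)/5 × 100 = 30.0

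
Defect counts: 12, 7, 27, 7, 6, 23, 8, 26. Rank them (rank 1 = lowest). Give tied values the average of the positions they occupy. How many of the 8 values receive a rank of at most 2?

1

Sorted (ascending): 6, 7, 7, 8, 12, 23, 26, 27
The 2 values of 7 occupy positions 2–3 → average rank (2+3)/2 = 2.5.
Ranks ≤ 2: {1} → 1 value.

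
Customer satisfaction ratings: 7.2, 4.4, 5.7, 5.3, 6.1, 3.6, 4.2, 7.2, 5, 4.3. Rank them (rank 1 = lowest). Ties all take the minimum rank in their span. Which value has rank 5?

5

Sorted (ascending): 3.6, 4.2, 4.3, 4.4, 5, 5.3, 5.7, 6.1, 7.2, 7.2
The 2 values of 7.2 occupy positions 9–10 → each gets rank 9.
Rank 5 → value 5.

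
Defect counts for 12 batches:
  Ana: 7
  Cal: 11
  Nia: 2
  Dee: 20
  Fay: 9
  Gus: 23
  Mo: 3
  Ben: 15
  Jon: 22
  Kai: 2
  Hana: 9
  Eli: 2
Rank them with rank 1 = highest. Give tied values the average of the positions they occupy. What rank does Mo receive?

Sorted (descending): 23, 22, 20, 15, 11, 9, 9, 7, 3, 2, 2, 2
The 2 values of 9 occupy positions 6–7 → average rank (6+7)/2 = 6.5.
The 3 values of 2 occupy positions 10–12 → average rank 11.
Mo has value 3 → rank 9.

9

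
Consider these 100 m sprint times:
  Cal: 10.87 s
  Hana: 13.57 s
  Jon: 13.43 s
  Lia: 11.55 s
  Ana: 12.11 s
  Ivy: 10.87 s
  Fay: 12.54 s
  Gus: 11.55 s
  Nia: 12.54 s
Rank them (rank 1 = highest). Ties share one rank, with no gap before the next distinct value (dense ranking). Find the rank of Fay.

Sorted (descending): 13.57, 13.43, 12.54, 12.54, 12.11, 11.55, 11.55, 10.87, 10.87
The 2 values of 12.54 share dense rank 3.
The 2 values of 11.55 share dense rank 5.
The 2 values of 10.87 share dense rank 6.
Remaining distinct values take the next consecutive integers.
Fay has value 12.54 s → rank 3.

3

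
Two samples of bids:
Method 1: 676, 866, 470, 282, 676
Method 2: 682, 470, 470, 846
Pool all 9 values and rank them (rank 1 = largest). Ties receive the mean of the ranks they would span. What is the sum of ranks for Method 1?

26

Sorted (descending): 866, 846, 682, 676, 676, 470, 470, 470, 282
The 2 values of 676 occupy positions 4–5 → average rank (4+5)/2 = 4.5.
The 3 values of 470 occupy positions 6–8 → average rank 7.
Method 1 values → pooled ranks: 676→4.5, 866→1, 470→7, 282→9, 676→4.5
Rank sum = 4.5 + 1 + 7 + 9 + 4.5 = 26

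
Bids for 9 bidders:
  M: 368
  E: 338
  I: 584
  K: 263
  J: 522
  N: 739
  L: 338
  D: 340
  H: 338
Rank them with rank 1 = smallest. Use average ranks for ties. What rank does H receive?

Sorted (ascending): 263, 338, 338, 338, 340, 368, 522, 584, 739
The 3 values of 338 occupy positions 2–4 → average rank 3.
H has value 338 → rank 3.

3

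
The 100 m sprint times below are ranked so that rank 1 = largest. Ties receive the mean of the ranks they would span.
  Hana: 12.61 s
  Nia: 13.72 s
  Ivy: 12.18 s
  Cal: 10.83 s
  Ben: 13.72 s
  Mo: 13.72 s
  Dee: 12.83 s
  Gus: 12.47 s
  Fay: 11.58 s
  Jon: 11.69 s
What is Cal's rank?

Sorted (descending): 13.72, 13.72, 13.72, 12.83, 12.61, 12.47, 12.18, 11.69, 11.58, 10.83
The 3 values of 13.72 occupy positions 1–3 → average rank 2.
Cal has value 10.83 s → rank 10.

10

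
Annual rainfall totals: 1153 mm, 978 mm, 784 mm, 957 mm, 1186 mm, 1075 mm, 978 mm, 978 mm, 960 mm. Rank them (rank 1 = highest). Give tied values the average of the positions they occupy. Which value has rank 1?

Sorted (descending): 1186, 1153, 1075, 978, 978, 978, 960, 957, 784
The 3 values of 978 occupy positions 4–6 → average rank 5.
Rank 1 → value 1186.

1186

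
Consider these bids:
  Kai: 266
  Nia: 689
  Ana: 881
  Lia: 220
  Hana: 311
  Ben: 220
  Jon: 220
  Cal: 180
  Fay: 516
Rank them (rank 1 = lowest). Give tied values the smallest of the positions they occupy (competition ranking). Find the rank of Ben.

Sorted (ascending): 180, 220, 220, 220, 266, 311, 516, 689, 881
The 3 values of 220 occupy positions 2–4 → each gets rank 2.
Ben has value 220 → rank 2.

2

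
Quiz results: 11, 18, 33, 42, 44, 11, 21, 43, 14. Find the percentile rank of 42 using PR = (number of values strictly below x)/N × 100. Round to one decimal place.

66.7

N = 9.
Strictly below 42: 6. Equal to 42: 1.
PR = 6/9 × 100 = 66.7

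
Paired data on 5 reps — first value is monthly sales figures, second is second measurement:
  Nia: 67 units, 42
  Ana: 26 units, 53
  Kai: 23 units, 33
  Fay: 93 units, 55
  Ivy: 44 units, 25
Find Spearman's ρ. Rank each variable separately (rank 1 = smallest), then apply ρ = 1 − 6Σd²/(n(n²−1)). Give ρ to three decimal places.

0.500

Ranks of variable 1: 4, 2, 1, 5, 3
Ranks of variable 2: 3, 4, 2, 5, 1
d = r₁ − r₂: 1, -2, -1, 0, 2
d²: 1, 4, 1, 0, 4; Σd² = 10
ρ = 1 − 6·10/(5·24) = 1 − 60/120 = 0.500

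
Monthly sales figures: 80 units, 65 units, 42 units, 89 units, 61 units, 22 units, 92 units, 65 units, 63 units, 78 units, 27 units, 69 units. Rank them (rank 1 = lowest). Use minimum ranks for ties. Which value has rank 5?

63

Sorted (ascending): 22, 27, 42, 61, 63, 65, 65, 69, 78, 80, 89, 92
The 2 values of 65 occupy positions 6–7 → each gets rank 6.
Rank 5 → value 63.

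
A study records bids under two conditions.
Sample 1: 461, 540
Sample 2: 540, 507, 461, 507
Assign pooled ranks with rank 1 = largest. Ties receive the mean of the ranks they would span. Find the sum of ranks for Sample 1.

Sorted (descending): 540, 540, 507, 507, 461, 461
The 2 values of 540 occupy positions 1–2 → average rank (1+2)/2 = 1.5.
The 2 values of 507 occupy positions 3–4 → average rank (3+4)/2 = 3.5.
The 2 values of 461 occupy positions 5–6 → average rank (5+6)/2 = 5.5.
Sample 1 values → pooled ranks: 461→5.5, 540→1.5
Rank sum = 5.5 + 1.5 = 7

7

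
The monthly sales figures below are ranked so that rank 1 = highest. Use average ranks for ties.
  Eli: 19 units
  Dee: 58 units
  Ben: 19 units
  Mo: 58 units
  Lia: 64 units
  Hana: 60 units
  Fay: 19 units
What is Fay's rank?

Sorted (descending): 64, 60, 58, 58, 19, 19, 19
The 2 values of 58 occupy positions 3–4 → average rank (3+4)/2 = 3.5.
The 3 values of 19 occupy positions 5–7 → average rank 6.
Fay has value 19 units → rank 6.

6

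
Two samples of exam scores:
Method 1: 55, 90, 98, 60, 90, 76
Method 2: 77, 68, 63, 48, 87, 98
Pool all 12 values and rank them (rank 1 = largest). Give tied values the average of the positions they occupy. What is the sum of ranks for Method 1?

Sorted (descending): 98, 98, 90, 90, 87, 77, 76, 68, 63, 60, 55, 48
The 2 values of 98 occupy positions 1–2 → average rank (1+2)/2 = 1.5.
The 2 values of 90 occupy positions 3–4 → average rank (3+4)/2 = 3.5.
Method 1 values → pooled ranks: 55→11, 90→3.5, 98→1.5, 60→10, 90→3.5, 76→7
Rank sum = 11 + 3.5 + 1.5 + 10 + 3.5 + 7 = 36.5

36.5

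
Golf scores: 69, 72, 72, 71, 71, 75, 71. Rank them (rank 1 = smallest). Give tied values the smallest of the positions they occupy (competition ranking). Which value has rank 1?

69

Sorted (ascending): 69, 71, 71, 71, 72, 72, 75
The 3 values of 71 occupy positions 2–4 → each gets rank 2.
The 2 values of 72 occupy positions 5–6 → each gets rank 5.
Rank 1 → value 69.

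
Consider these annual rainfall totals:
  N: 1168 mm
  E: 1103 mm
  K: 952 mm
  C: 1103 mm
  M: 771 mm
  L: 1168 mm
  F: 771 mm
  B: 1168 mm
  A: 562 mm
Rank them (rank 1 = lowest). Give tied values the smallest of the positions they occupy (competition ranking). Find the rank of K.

4

Sorted (ascending): 562, 771, 771, 952, 1103, 1103, 1168, 1168, 1168
The 2 values of 771 occupy positions 2–3 → each gets rank 2.
The 2 values of 1103 occupy positions 5–6 → each gets rank 5.
The 3 values of 1168 occupy positions 7–9 → each gets rank 7.
K has value 952 mm → rank 4.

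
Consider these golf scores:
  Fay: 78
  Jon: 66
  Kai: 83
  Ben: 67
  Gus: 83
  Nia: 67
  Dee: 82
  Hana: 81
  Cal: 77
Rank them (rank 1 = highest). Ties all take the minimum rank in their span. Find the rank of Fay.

5

Sorted (descending): 83, 83, 82, 81, 78, 77, 67, 67, 66
The 2 values of 83 occupy positions 1–2 → each gets rank 1.
The 2 values of 67 occupy positions 7–8 → each gets rank 7.
Fay has value 78 → rank 5.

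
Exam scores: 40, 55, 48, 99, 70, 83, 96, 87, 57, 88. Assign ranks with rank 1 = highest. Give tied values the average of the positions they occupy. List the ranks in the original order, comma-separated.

10, 8, 9, 1, 6, 5, 2, 4, 7, 3

Sorted (descending): 99, 96, 88, 87, 83, 70, 57, 55, 48, 40
No ties — each value takes its position as its rank.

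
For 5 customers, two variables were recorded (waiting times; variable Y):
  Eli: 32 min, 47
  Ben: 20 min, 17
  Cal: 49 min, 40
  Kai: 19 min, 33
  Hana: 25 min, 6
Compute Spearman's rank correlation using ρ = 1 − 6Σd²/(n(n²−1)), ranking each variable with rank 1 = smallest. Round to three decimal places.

0.500

Ranks of variable 1: 4, 2, 5, 1, 3
Ranks of variable 2: 5, 2, 4, 3, 1
d = r₁ − r₂: -1, 0, 1, -2, 2
d²: 1, 0, 1, 4, 4; Σd² = 10
ρ = 1 − 6·10/(5·24) = 1 − 60/120 = 0.500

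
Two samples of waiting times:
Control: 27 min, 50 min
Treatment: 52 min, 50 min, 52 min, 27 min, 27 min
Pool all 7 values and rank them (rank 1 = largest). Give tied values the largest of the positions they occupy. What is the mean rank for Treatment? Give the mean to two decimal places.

Sorted (descending): 52, 52, 50, 50, 27, 27, 27
The 2 values of 52 occupy positions 1–2 → each gets rank 2.
The 2 values of 50 occupy positions 3–4 → each gets rank 4.
The 3 values of 27 occupy positions 5–7 → each gets rank 7.
Treatment values → pooled ranks: 52→2, 50→4, 52→2, 27→7, 27→7
Mean rank = (2 + 4 + 2 + 7 + 7) / 5 = 4.40

4.40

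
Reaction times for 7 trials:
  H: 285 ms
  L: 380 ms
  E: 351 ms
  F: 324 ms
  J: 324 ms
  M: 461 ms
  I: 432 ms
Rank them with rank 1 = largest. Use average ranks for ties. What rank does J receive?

Sorted (descending): 461, 432, 380, 351, 324, 324, 285
The 2 values of 324 occupy positions 5–6 → average rank (5+6)/2 = 5.5.
J has value 324 ms → rank 5.5.

5.5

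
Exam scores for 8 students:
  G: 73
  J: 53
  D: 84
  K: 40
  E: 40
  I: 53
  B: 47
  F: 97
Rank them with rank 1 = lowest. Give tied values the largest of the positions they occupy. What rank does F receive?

8

Sorted (ascending): 40, 40, 47, 53, 53, 73, 84, 97
The 2 values of 40 occupy positions 1–2 → each gets rank 2.
The 2 values of 53 occupy positions 4–5 → each gets rank 5.
F has value 97 → rank 8.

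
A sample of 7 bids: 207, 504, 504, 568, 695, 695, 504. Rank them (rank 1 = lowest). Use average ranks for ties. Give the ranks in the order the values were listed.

Sorted (ascending): 207, 504, 504, 504, 568, 695, 695
The 3 values of 504 occupy positions 2–4 → average rank 3.
The 2 values of 695 occupy positions 6–7 → average rank (6+7)/2 = 6.5.

1, 3, 3, 5, 6.5, 6.5, 3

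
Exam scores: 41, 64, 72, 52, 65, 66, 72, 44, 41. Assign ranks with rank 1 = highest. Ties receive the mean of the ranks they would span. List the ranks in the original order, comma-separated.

Sorted (descending): 72, 72, 66, 65, 64, 52, 44, 41, 41
The 2 values of 72 occupy positions 1–2 → average rank (1+2)/2 = 1.5.
The 2 values of 41 occupy positions 8–9 → average rank (8+9)/2 = 8.5.

8.5, 5, 1.5, 6, 4, 3, 1.5, 7, 8.5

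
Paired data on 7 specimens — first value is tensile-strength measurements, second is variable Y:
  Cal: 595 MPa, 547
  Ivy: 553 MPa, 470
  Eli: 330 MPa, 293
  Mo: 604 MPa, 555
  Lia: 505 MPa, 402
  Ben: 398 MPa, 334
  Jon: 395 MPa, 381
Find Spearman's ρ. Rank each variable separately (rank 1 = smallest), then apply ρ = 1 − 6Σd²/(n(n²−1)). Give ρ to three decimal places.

0.964

Ranks of variable 1: 6, 5, 1, 7, 4, 3, 2
Ranks of variable 2: 6, 5, 1, 7, 4, 2, 3
d = r₁ − r₂: 0, 0, 0, 0, 0, 1, -1
d²: 0, 0, 0, 0, 0, 1, 1; Σd² = 2
ρ = 1 − 6·2/(7·48) = 1 − 12/336 = 0.964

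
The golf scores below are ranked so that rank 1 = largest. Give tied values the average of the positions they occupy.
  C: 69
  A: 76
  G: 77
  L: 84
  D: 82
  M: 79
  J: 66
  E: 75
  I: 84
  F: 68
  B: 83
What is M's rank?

5

Sorted (descending): 84, 84, 83, 82, 79, 77, 76, 75, 69, 68, 66
The 2 values of 84 occupy positions 1–2 → average rank (1+2)/2 = 1.5.
M has value 79 → rank 5.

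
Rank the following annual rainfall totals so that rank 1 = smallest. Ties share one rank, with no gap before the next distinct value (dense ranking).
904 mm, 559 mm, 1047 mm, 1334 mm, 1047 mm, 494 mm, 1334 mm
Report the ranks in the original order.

3, 2, 4, 5, 4, 1, 5

Sorted (ascending): 494, 559, 904, 1047, 1047, 1334, 1334
The 2 values of 1047 share dense rank 4.
The 2 values of 1334 share dense rank 5.
Remaining distinct values take the next consecutive integers.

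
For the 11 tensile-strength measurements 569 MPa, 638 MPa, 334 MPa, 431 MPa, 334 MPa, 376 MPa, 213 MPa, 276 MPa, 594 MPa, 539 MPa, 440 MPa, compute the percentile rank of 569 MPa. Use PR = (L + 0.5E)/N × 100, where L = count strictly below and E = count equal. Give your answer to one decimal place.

N = 11.
Strictly below 569: 8. Equal to 569: 1.
PR = (8 + 0.5·1)/11 × 100 = 77.3

77.3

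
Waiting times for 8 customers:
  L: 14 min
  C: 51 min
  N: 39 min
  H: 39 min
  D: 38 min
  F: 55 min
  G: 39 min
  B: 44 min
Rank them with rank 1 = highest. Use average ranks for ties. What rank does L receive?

Sorted (descending): 55, 51, 44, 39, 39, 39, 38, 14
The 3 values of 39 occupy positions 4–6 → average rank 5.
L has value 14 min → rank 8.

8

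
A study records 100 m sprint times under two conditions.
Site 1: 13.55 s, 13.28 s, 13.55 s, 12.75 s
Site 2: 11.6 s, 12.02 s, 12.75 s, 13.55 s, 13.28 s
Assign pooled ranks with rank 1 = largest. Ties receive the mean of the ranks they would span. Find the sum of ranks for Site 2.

30

Sorted (descending): 13.55, 13.55, 13.55, 13.28, 13.28, 12.75, 12.75, 12.02, 11.6
The 3 values of 13.55 occupy positions 1–3 → average rank 2.
The 2 values of 13.28 occupy positions 4–5 → average rank (4+5)/2 = 4.5.
The 2 values of 12.75 occupy positions 6–7 → average rank (6+7)/2 = 6.5.
Site 2 values → pooled ranks: 11.6→9, 12.02→8, 12.75→6.5, 13.55→2, 13.28→4.5
Rank sum = 9 + 8 + 6.5 + 2 + 4.5 = 30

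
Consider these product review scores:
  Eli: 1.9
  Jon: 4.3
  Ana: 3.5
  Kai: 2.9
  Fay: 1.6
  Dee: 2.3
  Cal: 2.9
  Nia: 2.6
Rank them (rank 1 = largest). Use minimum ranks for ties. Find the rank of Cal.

3

Sorted (descending): 4.3, 3.5, 2.9, 2.9, 2.6, 2.3, 1.9, 1.6
The 2 values of 2.9 occupy positions 3–4 → each gets rank 3.
Cal has value 2.9 → rank 3.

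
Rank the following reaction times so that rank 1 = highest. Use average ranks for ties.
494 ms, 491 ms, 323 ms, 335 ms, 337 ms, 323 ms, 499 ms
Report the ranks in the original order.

2, 3, 6.5, 5, 4, 6.5, 1

Sorted (descending): 499, 494, 491, 337, 335, 323, 323
The 2 values of 323 occupy positions 6–7 → average rank (6+7)/2 = 6.5.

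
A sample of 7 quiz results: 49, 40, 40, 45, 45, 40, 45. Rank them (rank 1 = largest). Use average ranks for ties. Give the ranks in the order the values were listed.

1, 6, 6, 3, 3, 6, 3

Sorted (descending): 49, 45, 45, 45, 40, 40, 40
The 3 values of 45 occupy positions 2–4 → average rank 3.
The 3 values of 40 occupy positions 5–7 → average rank 6.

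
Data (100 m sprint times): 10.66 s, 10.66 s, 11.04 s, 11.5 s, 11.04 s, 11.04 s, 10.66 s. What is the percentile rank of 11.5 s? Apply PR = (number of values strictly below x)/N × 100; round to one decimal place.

N = 7.
Strictly below 11.5: 6. Equal to 11.5: 1.
PR = 6/7 × 100 = 85.7

85.7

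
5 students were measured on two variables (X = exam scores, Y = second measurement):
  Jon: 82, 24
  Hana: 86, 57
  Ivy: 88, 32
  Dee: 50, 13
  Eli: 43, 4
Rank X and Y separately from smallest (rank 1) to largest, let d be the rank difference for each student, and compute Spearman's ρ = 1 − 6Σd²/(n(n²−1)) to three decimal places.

Ranks of variable 1: 3, 4, 5, 2, 1
Ranks of variable 2: 3, 5, 4, 2, 1
d = r₁ − r₂: 0, -1, 1, 0, 0
d²: 0, 1, 1, 0, 0; Σd² = 2
ρ = 1 − 6·2/(5·24) = 1 − 12/120 = 0.900

0.900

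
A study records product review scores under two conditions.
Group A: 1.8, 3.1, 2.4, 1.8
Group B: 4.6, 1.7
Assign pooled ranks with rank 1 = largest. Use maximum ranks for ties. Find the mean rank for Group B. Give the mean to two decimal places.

3.50

Sorted (descending): 4.6, 3.1, 2.4, 1.8, 1.8, 1.7
The 2 values of 1.8 occupy positions 4–5 → each gets rank 5.
Group B values → pooled ranks: 4.6→1, 1.7→6
Mean rank = (1 + 6) / 2 = 3.50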